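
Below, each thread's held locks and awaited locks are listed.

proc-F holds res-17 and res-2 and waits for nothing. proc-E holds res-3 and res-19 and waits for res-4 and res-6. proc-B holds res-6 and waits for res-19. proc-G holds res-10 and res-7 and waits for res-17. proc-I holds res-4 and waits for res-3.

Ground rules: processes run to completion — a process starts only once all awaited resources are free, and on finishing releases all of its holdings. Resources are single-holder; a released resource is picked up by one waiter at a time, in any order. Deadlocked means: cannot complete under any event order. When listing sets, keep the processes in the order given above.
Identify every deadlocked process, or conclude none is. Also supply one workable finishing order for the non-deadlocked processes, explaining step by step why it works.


Deadlocked set: proc-E, proc-B and proc-I.
Key observation: the loop proc-E -> proc-B -> proc-E blocks itself forever; proc-I is caught in further circular waits.
A valid finishing order for the others: proc-F, proc-G.
Check, step by step:
  proc-F waits on nothing -> runs at once and releases res-17 and res-2
  proc-G waits on res-17 — all released -> runs and releases res-10 and res-7


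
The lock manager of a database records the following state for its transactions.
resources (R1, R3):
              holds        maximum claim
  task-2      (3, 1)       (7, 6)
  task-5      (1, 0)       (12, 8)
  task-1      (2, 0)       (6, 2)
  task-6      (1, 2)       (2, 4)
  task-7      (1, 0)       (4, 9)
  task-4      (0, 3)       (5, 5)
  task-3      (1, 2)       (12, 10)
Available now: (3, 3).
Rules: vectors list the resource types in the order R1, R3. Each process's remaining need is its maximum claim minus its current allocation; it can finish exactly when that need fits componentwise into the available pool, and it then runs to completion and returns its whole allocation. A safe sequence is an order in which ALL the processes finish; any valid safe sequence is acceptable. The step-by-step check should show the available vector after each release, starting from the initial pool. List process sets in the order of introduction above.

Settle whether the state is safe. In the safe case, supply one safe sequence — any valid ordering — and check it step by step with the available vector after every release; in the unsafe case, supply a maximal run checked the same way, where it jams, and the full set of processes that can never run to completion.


UNSAFE — no complete ordering exists.
Key observation: R1 is the bottleneck — with task-6, task-1, task-2, task-4, task-7 done the pool holds (10, 9), short of every remaining need.
The run task-6, task-1, task-2, task-4, task-7 cannot be extended any further. Walking it through:
  pool = (3, 3)
  run task-6 (needs (1, 2), free (3, 3)); after release of (1, 2) the pool is (4, 5)
  run task-1 (needs (4, 2), free (4, 5)); after release of (2, 0) the pool is (6, 5)
  run task-2 (needs (4, 5), free (6, 5)); after release of (3, 1) the pool is (9, 6)
  run task-4 (needs (5, 2), free (9, 6)); after release of (0, 3) the pool is (9, 9)
  run task-7 (needs (3, 9), free (9, 9)); after release of (1, 0) the pool is (10, 9)
  task-5 cannot run: need (11, 8) vs free (10, 9) (insufficient R1)
  task-3 cannot run: need (11, 8) vs free (10, 9) (insufficient R1)
Processes that can never finish: task-5 and task-3.


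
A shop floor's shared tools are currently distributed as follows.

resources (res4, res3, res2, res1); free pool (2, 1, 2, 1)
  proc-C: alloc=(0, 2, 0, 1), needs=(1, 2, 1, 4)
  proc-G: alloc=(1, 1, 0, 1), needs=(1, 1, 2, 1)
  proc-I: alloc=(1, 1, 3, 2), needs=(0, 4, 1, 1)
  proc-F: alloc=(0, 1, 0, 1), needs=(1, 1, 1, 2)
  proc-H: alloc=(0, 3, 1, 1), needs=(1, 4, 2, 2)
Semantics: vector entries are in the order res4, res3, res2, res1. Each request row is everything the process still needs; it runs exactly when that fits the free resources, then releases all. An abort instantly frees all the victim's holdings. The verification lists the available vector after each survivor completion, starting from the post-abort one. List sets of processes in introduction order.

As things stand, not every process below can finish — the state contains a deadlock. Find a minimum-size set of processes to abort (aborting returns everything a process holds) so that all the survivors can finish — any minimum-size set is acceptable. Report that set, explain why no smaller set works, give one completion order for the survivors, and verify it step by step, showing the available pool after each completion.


The answer: abort proc-C.
Key observation: before aborting proc-C, proc-I was permanently blocked — no order could ever run it; afterwards it completes at step 3.
Why nothing smaller works: aborting no one leaves the state deadlocked as given.
The survivors complete as proc-G, proc-F, proc-I, proc-H. Step-by-step check (starting from the post-abort pool):
  pool = (2, 3, 2, 2)
  proc-G needs (1, 1, 2, 1) <= (2, 3, 2, 2) -> finishes; pool += (1, 1, 0, 1) = (3, 4, 2, 3)
  proc-F needs (1, 1, 1, 2) <= (3, 4, 2, 3) -> finishes; pool += (0, 1, 0, 1) = (3, 5, 2, 4)
  proc-I needs (0, 4, 1, 1) <= (3, 5, 2, 4) -> finishes; pool += (1, 1, 3, 2) = (4, 6, 5, 6)
  proc-H needs (1, 4, 2, 2) <= (4, 6, 5, 6) -> finishes; pool += (0, 3, 1, 1) = (4, 9, 6, 7)


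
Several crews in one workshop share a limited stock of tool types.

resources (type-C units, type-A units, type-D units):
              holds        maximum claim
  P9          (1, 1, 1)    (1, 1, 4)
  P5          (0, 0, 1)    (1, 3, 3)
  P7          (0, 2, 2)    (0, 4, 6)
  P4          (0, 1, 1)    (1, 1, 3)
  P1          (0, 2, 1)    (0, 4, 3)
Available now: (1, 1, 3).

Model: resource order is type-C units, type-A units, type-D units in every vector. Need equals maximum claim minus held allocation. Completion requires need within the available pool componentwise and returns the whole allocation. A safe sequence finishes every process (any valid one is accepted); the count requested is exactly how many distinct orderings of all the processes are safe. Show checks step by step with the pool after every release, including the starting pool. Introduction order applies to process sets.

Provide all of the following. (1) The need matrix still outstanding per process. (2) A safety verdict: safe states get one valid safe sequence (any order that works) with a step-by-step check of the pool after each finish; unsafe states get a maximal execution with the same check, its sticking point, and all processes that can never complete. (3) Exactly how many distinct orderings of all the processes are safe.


(1) Remaining need (order type-C units, type-A units, type-D units):
  P9: (0, 0, 3)
  P5: (1, 3, 2)
  P7: (0, 2, 4)
  P4: (1, 0, 2)
  P1: (0, 2, 2)
(2) SAFE, for example via the order P9, P7, P5, P4, P1.
Key observation: at P9 the run first touches a limit — (0, 0, 3) against (1, 1, 3), exact on a resource it actually requests.
Check, step by step:
  pool = (1, 1, 3)
  P9 needs (0, 0, 3) <= (1, 1, 3) -> finishes; pool += (1, 1, 1) = (2, 2, 4)
  P7 needs (0, 2, 4) <= (2, 2, 4) -> finishes; pool += (0, 2, 2) = (2, 4, 6)
  P5 needs (1, 3, 2) <= (2, 4, 6) -> finishes; pool += (0, 0, 1) = (2, 4, 7)
  P4 needs (1, 0, 2) <= (2, 4, 7) -> finishes; pool += (0, 1, 1) = (2, 5, 8)
  P1 needs (0, 2, 2) <= (2, 5, 8) -> finishes; pool += (0, 2, 1) = (2, 7, 9)
(3) Exactly 36 of the possible complete orderings are safe sequences.


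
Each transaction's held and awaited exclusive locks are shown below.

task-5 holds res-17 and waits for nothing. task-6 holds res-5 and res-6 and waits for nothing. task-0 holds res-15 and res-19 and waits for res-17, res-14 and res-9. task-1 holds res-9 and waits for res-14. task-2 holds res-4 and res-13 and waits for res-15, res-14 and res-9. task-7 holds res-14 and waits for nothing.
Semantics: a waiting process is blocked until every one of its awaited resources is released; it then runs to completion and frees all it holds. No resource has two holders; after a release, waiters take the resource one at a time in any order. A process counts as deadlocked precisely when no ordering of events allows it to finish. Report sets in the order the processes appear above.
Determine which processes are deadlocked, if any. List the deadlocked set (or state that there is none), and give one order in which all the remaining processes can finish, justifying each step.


The deadlocked set is empty.
Key observation: the waits form no ring: some process can always run, and its releases unblock the others one by one.
The rest can finish in the order task-5, task-7, task-1, task-0, task-2, task-6.
Step-by-step check:
  task-5: no waits; runs immediately, freeing res-17
  task-7: no waits; runs immediately, freeing res-14
  task-1: everything it awaited (res-14) is free; runs, freeing res-9
  task-0: everything it awaited (res-17, res-14 and res-9) is free; runs, freeing res-15 and res-19
  task-2: everything it awaited (res-15, res-14 and res-9) is free; runs, freeing res-4 and res-13
  task-6: no waits; runs immediately, freeing res-5 and res-6


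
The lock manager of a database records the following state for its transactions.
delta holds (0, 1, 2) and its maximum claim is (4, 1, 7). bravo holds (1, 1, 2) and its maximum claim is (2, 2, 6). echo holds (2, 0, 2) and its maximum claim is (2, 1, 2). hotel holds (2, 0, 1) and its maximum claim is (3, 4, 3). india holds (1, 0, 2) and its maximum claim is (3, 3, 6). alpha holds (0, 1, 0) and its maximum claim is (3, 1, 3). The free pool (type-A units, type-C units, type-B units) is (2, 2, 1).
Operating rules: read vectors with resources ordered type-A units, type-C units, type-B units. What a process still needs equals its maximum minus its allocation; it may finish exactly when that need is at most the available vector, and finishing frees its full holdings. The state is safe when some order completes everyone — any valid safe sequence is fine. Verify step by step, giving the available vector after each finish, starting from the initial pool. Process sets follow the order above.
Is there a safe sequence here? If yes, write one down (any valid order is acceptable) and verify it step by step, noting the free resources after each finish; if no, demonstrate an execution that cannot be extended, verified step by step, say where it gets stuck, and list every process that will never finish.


The state is UNSAFE.
Key observation: after echo, alpha the pool peaks at (4, 3, 3), and each blocked process is short somewhere: delta on type-B units; bravo on type-B units; hotel on type-C units; india on type-B units.
The run echo, alpha cannot be extended any further. Verifying each step:
  pool = (2, 2, 1)
  run echo (needs (0, 1, 0), free (2, 2, 1)); after release of (2, 0, 2) the pool is (4, 2, 3)
  run alpha (needs (3, 0, 3), free (4, 2, 3)); after release of (0, 1, 0) the pool is (4, 3, 3)
  delta cannot run: need (4, 0, 5) vs free (4, 3, 3) (insufficient type-B units)
  bravo cannot run: need (1, 1, 4) vs free (4, 3, 3) (insufficient type-B units)
  hotel cannot run: need (1, 4, 2) vs free (4, 3, 3) (insufficient type-C units)
  india cannot run: need (2, 3, 4) vs free (4, 3, 3) (insufficient type-B units)
Permanently blocked: delta, bravo, hotel and india.


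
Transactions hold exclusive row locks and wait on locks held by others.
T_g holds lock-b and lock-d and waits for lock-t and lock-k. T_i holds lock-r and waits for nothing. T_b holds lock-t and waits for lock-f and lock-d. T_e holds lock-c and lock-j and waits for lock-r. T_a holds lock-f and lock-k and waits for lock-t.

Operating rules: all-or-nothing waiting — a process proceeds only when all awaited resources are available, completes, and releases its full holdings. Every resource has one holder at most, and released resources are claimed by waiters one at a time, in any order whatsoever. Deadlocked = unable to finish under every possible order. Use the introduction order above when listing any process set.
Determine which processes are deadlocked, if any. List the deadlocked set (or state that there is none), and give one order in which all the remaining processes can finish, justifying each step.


The deadlocked set is T_g, T_b and T_a.
Key observation: nobody on the ring T_g -> T_b -> T_g can start until another member finishes, which never happens; T_a is caught in further circular waits.
The rest can finish in the order T_i, T_e.
Walking it through:
  T_i: no waits; runs immediately, freeing lock-r
  run T_e (all its waits — lock-r — are resolved); releases lock-c and lock-j


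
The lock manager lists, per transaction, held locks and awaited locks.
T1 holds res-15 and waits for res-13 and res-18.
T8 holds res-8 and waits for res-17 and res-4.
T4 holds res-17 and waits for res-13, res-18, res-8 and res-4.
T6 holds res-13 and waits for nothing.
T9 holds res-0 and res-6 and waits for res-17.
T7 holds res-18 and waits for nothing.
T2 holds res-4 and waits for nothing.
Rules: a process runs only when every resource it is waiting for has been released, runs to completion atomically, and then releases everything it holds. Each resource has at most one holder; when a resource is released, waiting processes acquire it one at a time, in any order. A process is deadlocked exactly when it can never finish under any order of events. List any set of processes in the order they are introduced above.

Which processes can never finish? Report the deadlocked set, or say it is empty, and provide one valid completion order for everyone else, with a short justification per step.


Deadlocked set: T8, T4 and T9.
Key observation: the loop T8 -> T4 -> T8 blocks itself forever; T9 waits into the deadlock from upstream.
The rest can finish in the order T7, T2, T6, T1.
Walking it through:
  T7: no waits; runs immediately, freeing res-18
  T2: no waits; runs immediately, freeing res-4
  T6: no waits; runs immediately, freeing res-13
  T1: everything it awaited (res-13 and res-18) is free; runs, freeing res-15


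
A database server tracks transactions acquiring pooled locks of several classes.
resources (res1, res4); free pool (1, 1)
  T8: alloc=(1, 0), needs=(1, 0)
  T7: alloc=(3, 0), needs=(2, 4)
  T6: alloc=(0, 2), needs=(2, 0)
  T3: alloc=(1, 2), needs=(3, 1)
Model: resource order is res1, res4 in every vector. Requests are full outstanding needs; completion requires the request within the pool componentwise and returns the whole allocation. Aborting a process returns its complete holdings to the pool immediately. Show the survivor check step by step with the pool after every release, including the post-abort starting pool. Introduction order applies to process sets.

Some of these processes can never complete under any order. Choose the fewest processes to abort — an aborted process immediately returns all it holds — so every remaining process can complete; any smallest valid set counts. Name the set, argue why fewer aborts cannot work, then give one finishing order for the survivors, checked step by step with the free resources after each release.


Minimum abort set: T7.
Key observation: no ordering could ever have run T3 before the abort of T7; with (3, 0) back in the pool it fits at step 2.
Minimality: the empty abort set fails — the state is deadlocked as it stands.
One survivor order: T6, T3, T8. Check, step by step (post-abort pool first):
  pool = (4, 1)
  T6 needs (2, 0) <= (4, 1) -> finishes; pool += (0, 2) = (4, 3)
  T3 needs (3, 1) <= (4, 3) -> finishes; pool += (1, 2) = (5, 5)
  T8 needs (1, 0) <= (5, 5) -> finishes; pool += (1, 0) = (6, 5)


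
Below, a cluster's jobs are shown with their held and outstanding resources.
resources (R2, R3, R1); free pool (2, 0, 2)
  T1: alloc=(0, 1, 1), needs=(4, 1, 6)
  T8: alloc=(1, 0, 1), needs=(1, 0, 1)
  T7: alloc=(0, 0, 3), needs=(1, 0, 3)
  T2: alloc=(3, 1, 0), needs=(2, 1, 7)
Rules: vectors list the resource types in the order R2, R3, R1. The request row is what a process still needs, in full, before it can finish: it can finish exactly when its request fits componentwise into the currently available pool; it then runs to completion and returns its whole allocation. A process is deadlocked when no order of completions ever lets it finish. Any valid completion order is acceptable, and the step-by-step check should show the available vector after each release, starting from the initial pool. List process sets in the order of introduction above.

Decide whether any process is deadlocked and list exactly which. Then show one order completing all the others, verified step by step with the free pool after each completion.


Deadlocked set: T1 and T2.
Key observation: the pool after T8, T7 is (3, 0, 6); every surviving request exceeds it in R3, so progress ends there.
A valid finishing order for the others: T8, T7. Check, step by step:
  pool = (2, 0, 2)
  T8 needs (1, 0, 1) <= (2, 0, 2) -> finishes; pool += (1, 0, 1) = (3, 0, 3)
  T7 needs (1, 0, 3) <= (3, 0, 3) -> finishes; pool += (0, 0, 3) = (3, 0, 6)
The stuck group stays short no matter what:
  T1 cannot run: need (4, 1, 6) vs free (3, 0, 6) (insufficient R2 and R3)
  T2 cannot run: need (2, 1, 7) vs free (3, 0, 6) (insufficient R3 and R1)


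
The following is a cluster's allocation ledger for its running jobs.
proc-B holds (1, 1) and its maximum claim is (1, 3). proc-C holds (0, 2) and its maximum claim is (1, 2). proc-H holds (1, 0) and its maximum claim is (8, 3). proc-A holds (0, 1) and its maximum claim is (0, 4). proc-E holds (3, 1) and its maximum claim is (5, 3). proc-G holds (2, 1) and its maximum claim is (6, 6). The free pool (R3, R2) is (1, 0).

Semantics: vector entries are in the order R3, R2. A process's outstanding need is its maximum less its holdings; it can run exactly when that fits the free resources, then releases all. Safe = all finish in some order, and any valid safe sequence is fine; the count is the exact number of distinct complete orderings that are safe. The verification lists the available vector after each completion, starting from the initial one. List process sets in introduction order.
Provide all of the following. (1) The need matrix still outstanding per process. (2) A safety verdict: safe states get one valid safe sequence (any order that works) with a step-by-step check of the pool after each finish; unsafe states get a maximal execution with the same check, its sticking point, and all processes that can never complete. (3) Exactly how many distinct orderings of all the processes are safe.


(1) Remaining need (order R3, R2):
  proc-B: (0, 2)
  proc-C: (1, 0)
  proc-H: (7, 3)
  proc-A: (0, 3)
  proc-E: (2, 2)
  proc-G: (4, 5)
(2) SAFE. One safe sequence: proc-C, proc-B, proc-E, proc-A, proc-G, proc-H.
Key observation: proc-C marks the first exact bind of the order: its need (1, 0) fits the free (1, 0) with zero slack on a requested resource.
Walking it through:
  pool = (1, 0)
  proc-C needs (1, 0) <= (1, 0) -> finishes; pool += (0, 2) = (1, 2)
  proc-B needs (0, 2) <= (1, 2) -> finishes; pool += (1, 1) = (2, 3)
  proc-E needs (2, 2) <= (2, 3) -> finishes; pool += (3, 1) = (5, 4)
  proc-A needs (0, 3) <= (5, 4) -> finishes; pool += (0, 1) = (5, 5)
  proc-G needs (4, 5) <= (5, 5) -> finishes; pool += (2, 1) = (7, 6)
  proc-H needs (7, 3) <= (7, 6) -> finishes; pool += (1, 0) = (8, 6)
(3) The exact count: 2 of the possible complete orderings are safe sequences.


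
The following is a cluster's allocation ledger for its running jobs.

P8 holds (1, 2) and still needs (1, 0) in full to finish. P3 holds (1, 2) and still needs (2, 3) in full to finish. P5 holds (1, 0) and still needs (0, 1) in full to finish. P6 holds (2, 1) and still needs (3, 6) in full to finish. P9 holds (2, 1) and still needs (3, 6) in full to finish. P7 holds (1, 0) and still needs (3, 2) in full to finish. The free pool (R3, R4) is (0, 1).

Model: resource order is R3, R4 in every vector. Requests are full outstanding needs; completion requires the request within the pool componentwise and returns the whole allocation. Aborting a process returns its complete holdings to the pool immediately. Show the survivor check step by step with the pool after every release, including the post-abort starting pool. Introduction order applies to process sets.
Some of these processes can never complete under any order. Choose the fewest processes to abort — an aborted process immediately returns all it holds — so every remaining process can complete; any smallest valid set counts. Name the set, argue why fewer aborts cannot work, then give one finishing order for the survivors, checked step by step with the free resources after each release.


Minimum abort set: P6.
Key observation: P9 was stuck for good until P6 gave back (2, 1); in the order shown it finishes at step 5.
Why nothing smaller works: aborting no one leaves the state deadlocked as given.
The survivors complete as P8, P3, P7, P5, P9. Step-by-step check (starting from the post-abort pool):
  pool = (2, 2)
  P8 needs (1, 0) <= (2, 2) -> finishes; pool += (1, 2) = (3, 4)
  P3 needs (2, 3) <= (3, 4) -> finishes; pool += (1, 2) = (4, 6)
  P7 needs (3, 2) <= (4, 6) -> finishes; pool += (1, 0) = (5, 6)
  P5 needs (0, 1) <= (5, 6) -> finishes; pool += (1, 0) = (6, 6)
  P9 needs (3, 6) <= (6, 6) -> finishes; pool += (2, 1) = (8, 7)


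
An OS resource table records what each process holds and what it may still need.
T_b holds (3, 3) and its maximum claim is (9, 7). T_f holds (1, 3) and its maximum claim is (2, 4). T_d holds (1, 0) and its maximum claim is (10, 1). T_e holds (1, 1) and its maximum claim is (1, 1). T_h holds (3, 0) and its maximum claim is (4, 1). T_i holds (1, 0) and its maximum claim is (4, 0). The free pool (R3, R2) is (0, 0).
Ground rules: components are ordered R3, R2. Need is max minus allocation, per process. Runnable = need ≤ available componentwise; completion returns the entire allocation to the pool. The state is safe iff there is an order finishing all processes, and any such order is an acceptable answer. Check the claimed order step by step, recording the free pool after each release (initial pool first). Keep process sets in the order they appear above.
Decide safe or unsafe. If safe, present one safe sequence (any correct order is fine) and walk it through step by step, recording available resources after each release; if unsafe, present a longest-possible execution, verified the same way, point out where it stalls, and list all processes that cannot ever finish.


SAFE — a valid safe sequence is T_e, T_h, T_f, T_i, T_b, T_d.
Key observation: T_h marks the first exact bind of the order: its need (1, 1) fits the free (1, 1) with zero slack on a requested resource.
Walking it through:
  pool = (0, 0)
  run T_e (needs (0, 0), free (0, 0)); after release of (1, 1) the pool is (1, 1)
  run T_h (needs (1, 1), free (1, 1)); after release of (3, 0) the pool is (4, 1)
  run T_f (needs (1, 1), free (4, 1)); after release of (1, 3) the pool is (5, 4)
  run T_i (needs (3, 0), free (5, 4)); after release of (1, 0) the pool is (6, 4)
  run T_b (needs (6, 4), free (6, 4)); after release of (3, 3) the pool is (9, 7)
  run T_d (needs (9, 1), free (9, 7)); after release of (1, 0) the pool is (10, 7)


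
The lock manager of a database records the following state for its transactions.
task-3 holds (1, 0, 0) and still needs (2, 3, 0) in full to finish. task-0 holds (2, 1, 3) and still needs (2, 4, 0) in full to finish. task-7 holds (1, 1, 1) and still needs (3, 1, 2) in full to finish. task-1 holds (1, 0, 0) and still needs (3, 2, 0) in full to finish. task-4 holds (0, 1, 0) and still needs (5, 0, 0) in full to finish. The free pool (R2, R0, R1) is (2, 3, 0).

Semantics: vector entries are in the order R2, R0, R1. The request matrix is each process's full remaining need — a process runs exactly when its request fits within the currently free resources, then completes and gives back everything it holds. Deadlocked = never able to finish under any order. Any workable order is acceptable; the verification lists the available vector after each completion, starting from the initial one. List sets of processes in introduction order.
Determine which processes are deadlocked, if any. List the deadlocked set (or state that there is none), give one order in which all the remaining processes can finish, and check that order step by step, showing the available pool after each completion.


Deadlocked set: task-0, task-7 and task-4.
Key observation: after task-3, task-1 the pool peaks at (4, 3, 0), and each blocked process is short somewhere: task-0 on R0; task-7 on R1; task-4 on R2.
The rest can finish in the order task-3, task-1. Step-by-step check:
  pool = (2, 3, 0)
  task-3: need (2, 3, 0) fits (2, 3, 0); releases (1, 0, 0), pool now (3, 3, 0)
  task-1: need (3, 2, 0) fits (3, 3, 0); releases (1, 0, 0), pool now (4, 3, 0)
None of the blocked processes ever fits:
  blocked: task-0 wants (2, 4, 0), pool (4, 3, 0) — not enough R0
  blocked: task-7 wants (3, 1, 2), pool (4, 3, 0) — not enough R1
  blocked: task-4 wants (5, 0, 0), pool (4, 3, 0) — not enough R2


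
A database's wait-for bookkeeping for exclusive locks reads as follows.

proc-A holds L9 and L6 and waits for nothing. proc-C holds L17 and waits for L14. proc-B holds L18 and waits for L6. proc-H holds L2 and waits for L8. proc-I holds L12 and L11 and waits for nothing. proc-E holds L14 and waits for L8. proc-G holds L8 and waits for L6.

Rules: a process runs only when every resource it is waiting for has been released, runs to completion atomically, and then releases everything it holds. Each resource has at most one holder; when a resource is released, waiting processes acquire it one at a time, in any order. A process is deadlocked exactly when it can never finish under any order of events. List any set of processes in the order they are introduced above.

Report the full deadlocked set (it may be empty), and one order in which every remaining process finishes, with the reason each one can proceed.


Nothing here is deadlocked.
Key observation: the wait graph is acyclic; completion cascades from the unblocked processes through everyone else.
One completion order for the rest: proc-A, proc-G, proc-E, proc-I, proc-H, proc-C, proc-B.
Walking it through:
  run proc-A (it waits on nothing); releases L9 and L6
  run proc-G (all its waits — L6 — are resolved); releases L8
  run proc-E (all its waits — L8 — are resolved); releases L14
  run proc-I (it waits on nothing); releases L12 and L11
  run proc-H (all its waits — L8 — are resolved); releases L2
  run proc-C (all its waits — L14 — are resolved); releases L17
  run proc-B (all its waits — L6 — are resolved); releases L18


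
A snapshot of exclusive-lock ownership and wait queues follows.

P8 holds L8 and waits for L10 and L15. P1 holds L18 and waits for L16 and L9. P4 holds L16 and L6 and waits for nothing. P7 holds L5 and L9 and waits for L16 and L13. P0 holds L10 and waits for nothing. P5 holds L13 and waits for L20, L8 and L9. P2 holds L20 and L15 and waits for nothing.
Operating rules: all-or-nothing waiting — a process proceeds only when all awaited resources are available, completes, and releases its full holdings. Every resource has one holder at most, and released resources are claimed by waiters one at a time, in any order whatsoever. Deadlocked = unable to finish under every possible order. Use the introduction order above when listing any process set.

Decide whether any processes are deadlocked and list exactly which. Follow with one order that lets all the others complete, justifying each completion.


Deadlocked set: P1, P7 and P5.
Key observation: the waits loop around P7 -> P5 -> P7 with no way out; P1 waits into the deadlock from upstream.
One completion order for the rest: P0, P2, P8, P4.
Step-by-step check:
  run P0 (it waits on nothing); releases L10
  run P2 (it waits on nothing); releases L20 and L15
  run P8 (all its waits — L10 and L15 — are resolved); releases L8
  run P4 (it waits on nothing); releases L16 and L6


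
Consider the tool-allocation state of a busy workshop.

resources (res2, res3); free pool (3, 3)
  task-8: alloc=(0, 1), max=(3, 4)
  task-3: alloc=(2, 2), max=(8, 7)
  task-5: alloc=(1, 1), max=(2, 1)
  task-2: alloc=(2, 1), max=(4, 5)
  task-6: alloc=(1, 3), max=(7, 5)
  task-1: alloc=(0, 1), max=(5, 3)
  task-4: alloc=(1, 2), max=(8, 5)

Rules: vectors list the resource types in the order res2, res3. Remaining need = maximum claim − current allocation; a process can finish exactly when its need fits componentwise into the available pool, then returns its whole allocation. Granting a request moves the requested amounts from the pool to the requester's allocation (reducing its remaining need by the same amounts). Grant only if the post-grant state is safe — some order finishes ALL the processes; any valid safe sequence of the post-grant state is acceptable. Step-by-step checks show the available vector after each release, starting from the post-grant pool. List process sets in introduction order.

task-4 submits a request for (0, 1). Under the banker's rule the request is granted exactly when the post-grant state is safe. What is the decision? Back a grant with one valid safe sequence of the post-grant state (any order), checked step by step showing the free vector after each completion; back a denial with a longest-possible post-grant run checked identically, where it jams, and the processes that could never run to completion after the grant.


GRANT. The post-grant state is safe; one safe sequence: task-5, task-8, task-2, task-1, task-3, task-6, task-4.
Key observation: with (3, 2) left after the transfer, task-5 can run at once — the state stays safe.
Check on the post-grant state, step by step:
  pool = (3, 2)
  task-5 needs (1, 0) <= (3, 2) -> finishes; pool += (1, 1) = (4, 3)
  task-8 needs (3, 3) <= (4, 3) -> finishes; pool += (0, 1) = (4, 4)
  task-2 needs (2, 4) <= (4, 4) -> finishes; pool += (2, 1) = (6, 5)
  task-1 needs (5, 2) <= (6, 5) -> finishes; pool += (0, 1) = (6, 6)
  task-3 needs (6, 5) <= (6, 6) -> finishes; pool += (2, 2) = (8, 8)
  task-6 needs (6, 2) <= (8, 8) -> finishes; pool += (1, 3) = (9, 11)
  task-4 needs (7, 2) <= (9, 11) -> finishes; pool += (1, 3) = (10, 14)


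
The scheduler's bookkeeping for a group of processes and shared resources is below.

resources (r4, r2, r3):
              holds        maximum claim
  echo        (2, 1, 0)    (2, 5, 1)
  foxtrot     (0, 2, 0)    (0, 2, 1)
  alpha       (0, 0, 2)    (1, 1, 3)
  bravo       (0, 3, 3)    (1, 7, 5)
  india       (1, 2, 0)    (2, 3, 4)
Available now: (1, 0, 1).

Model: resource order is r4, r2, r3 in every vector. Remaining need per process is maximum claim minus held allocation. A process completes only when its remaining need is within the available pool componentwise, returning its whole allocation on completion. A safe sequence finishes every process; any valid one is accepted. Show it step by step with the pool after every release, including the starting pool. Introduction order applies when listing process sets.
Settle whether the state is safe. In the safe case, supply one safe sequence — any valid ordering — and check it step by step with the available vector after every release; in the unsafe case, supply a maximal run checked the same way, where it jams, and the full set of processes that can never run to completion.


The state is UNSAFE.
Key observation: after foxtrot, alpha the pool peaks at (1, 2, 3), and each blocked process is short somewhere: echo on r2; bravo on r2; india on r3.
The run foxtrot, alpha cannot be extended any further. Step-by-step check:
  pool = (1, 0, 1)
  foxtrot: need (0, 0, 1) fits (1, 0, 1); releases (0, 2, 0), pool now (1, 2, 1)
  alpha: need (1, 1, 1) fits (1, 2, 1); releases (0, 0, 2), pool now (1, 2, 3)
  echo still needs (0, 4, 1) but only (1, 2, 3) is free — short on r2
  bravo still needs (1, 4, 2) but only (1, 2, 3) is free — short on r2
  india still needs (1, 1, 4) but only (1, 2, 3) is free — short on r3
Permanently blocked: echo, bravo and india.


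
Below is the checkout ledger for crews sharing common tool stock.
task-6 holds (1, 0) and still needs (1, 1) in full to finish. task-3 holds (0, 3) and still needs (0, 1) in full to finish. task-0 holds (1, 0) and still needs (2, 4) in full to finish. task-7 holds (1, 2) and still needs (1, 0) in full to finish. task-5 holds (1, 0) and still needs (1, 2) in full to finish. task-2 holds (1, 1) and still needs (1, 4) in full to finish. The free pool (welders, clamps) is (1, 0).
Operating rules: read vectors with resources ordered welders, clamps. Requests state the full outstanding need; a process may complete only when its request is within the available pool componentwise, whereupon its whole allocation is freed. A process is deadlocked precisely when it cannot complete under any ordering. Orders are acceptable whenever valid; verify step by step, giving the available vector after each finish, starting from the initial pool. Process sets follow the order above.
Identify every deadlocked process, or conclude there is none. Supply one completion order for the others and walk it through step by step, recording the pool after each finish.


Nothing here is deadlocked.
Key observation: task-7 leads a chain of completions in which each release enables another process.
A valid finishing order for the others: task-7, task-5, task-3, task-6, task-0, task-2. Walking it through:
  pool = (1, 0)
  run task-7 (needs (1, 0), free (1, 0)); after release of (1, 2) the pool is (2, 2)
  run task-5 (needs (1, 2), free (2, 2)); after release of (1, 0) the pool is (3, 2)
  run task-3 (needs (0, 1), free (3, 2)); after release of (0, 3) the pool is (3, 5)
  run task-6 (needs (1, 1), free (3, 5)); after release of (1, 0) the pool is (4, 5)
  run task-0 (needs (2, 4), free (4, 5)); after release of (1, 0) the pool is (5, 5)
  run task-2 (needs (1, 4), free (5, 5)); after release of (1, 1) the pool is (6, 6)


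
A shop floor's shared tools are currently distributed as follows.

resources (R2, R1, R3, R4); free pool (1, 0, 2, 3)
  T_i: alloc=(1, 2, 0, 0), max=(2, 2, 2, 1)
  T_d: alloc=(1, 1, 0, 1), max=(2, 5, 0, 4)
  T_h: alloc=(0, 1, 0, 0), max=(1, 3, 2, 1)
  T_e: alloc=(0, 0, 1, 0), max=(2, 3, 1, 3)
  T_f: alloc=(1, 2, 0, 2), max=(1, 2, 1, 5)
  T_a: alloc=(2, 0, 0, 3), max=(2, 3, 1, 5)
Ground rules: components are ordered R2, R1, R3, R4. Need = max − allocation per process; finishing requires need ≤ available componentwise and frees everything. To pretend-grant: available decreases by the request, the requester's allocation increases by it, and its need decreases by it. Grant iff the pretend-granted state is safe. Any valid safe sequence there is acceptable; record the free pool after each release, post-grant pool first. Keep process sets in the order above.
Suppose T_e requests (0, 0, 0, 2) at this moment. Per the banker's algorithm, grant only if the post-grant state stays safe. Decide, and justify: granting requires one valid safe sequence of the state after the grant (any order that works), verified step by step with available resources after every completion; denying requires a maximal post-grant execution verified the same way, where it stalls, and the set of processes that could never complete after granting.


GRANT: granting preserves safety; a valid post-grant sequence is T_i, T_h, T_e, T_f, T_d, T_a.
Key observation: after the grant the pool drops to (1, 0, 2, 1), which still lets T_i finish first and unwind the rest.
Step-by-step check of the post-grant state:
  pool = (1, 0, 2, 1)
  T_i: need (1, 0, 2, 1) fits (1, 0, 2, 1); releases (1, 2, 0, 0), pool now (2, 2, 2, 1)
  T_h: need (1, 2, 2, 1) fits (2, 2, 2, 1); releases (0, 1, 0, 0), pool now (2, 3, 2, 1)
  T_e: need (2, 3, 0, 1) fits (2, 3, 2, 1); releases (0, 0, 1, 2), pool now (2, 3, 3, 3)
  T_f: need (0, 0, 1, 3) fits (2, 3, 3, 3); releases (1, 2, 0, 2), pool now (3, 5, 3, 5)
  T_d: need (1, 4, 0, 3) fits (3, 5, 3, 5); releases (1, 1, 0, 1), pool now (4, 6, 3, 6)
  T_a: need (0, 3, 1, 2) fits (4, 6, 3, 6); releases (2, 0, 0, 3), pool now (6, 6, 3, 9)


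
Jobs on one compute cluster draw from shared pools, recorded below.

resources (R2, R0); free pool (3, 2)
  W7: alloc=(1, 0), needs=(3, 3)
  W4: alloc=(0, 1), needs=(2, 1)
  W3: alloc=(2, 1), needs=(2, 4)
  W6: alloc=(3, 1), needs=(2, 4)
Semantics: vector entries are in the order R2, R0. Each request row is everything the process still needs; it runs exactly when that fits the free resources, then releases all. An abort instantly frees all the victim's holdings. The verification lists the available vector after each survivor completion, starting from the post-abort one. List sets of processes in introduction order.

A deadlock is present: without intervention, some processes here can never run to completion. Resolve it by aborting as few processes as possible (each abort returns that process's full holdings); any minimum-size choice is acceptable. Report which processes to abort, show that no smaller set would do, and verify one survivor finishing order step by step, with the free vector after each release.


Minimum abort set: W3.
Key observation: W6 could never have finished before the abort; with (2, 1) returned by W3, it fits at step 3.
No smaller set exists: with zero aborts the deadlock remains.
The survivors complete as W4, W7, W6. Walking it through (starting from the post-abort pool):
  pool = (5, 3)
  W4 needs (2, 1) <= (5, 3) -> finishes; pool += (0, 1) = (5, 4)
  W7 needs (3, 3) <= (5, 4) -> finishes; pool += (1, 0) = (6, 4)
  W6 needs (2, 4) <= (6, 4) -> finishes; pool += (3, 1) = (9, 5)


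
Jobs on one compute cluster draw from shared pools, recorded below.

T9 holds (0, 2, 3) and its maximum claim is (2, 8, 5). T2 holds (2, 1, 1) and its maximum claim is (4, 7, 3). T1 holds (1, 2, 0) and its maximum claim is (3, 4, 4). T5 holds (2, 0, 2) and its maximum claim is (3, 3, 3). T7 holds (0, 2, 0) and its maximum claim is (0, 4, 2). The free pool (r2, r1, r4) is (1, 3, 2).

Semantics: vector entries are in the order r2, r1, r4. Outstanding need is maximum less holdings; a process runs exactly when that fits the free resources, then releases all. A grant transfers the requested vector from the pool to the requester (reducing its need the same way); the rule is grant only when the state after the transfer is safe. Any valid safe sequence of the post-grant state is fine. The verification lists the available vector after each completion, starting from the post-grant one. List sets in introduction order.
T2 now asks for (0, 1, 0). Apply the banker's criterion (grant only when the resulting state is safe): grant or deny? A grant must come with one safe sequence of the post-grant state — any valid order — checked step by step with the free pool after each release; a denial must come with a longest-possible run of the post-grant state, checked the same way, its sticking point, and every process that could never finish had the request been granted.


GRANT — the state after the grant stays safe, e.g. via T7, T5, T1, T9, T2.
Key observation: even at the reduced pool (1, 2, 2), T7 fits immediately, so safety survives the grant.
Verifying the post-grant state step by step:
  pool = (1, 2, 2)
  T7 needs (0, 2, 2) <= (1, 2, 2) -> finishes; pool += (0, 2, 0) = (1, 4, 2)
  T5 needs (1, 3, 1) <= (1, 4, 2) -> finishes; pool += (2, 0, 2) = (3, 4, 4)
  T1 needs (2, 2, 4) <= (3, 4, 4) -> finishes; pool += (1, 2, 0) = (4, 6, 4)
  T9 needs (2, 6, 2) <= (4, 6, 4) -> finishes; pool += (0, 2, 3) = (4, 8, 7)
  T2 needs (2, 5, 2) <= (4, 8, 7) -> finishes; pool += (2, 2, 1) = (6, 10, 8)


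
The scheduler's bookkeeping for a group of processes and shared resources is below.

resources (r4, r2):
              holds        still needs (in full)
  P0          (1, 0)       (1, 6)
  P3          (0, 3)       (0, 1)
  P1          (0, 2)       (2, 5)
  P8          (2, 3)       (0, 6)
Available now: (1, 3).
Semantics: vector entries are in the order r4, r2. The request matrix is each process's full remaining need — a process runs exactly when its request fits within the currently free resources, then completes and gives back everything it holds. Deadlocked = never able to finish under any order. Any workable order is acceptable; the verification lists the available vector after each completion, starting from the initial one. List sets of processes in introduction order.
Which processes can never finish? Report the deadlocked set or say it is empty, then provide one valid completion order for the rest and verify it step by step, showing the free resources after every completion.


No process is deadlocked.
Key observation: P3 leads a chain of completions in which each release enables another process.
One completion order for the rest: P3, P8, P1, P0. Walking it through:
  pool = (1, 3)
  P3 needs (0, 1) <= (1, 3) -> finishes; pool += (0, 3) = (1, 6)
  P8 needs (0, 6) <= (1, 6) -> finishes; pool += (2, 3) = (3, 9)
  P1 needs (2, 5) <= (3, 9) -> finishes; pool += (0, 2) = (3, 11)
  P0 needs (1, 6) <= (3, 11) -> finishes; pool += (1, 0) = (4, 11)
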